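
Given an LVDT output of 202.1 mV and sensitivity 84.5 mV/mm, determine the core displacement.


Displacement = Vout / sensitivity.
d = 202.1 / 84.5
d = 2.392 mm

2.392 mm


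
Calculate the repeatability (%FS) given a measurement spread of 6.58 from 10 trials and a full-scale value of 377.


Repeatability = (spread / full scale) * 100%.
R = (6.58 / 377) * 100
R = 1.745 %FS

1.745 %FS


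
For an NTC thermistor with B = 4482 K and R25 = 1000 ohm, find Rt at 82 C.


NTC thermistor equation: Rt = R25 * exp(B * (1/T - 1/T25)).
T in Kelvin: 355.15 K, T25 = 298.15 K
1/T - 1/T25 = 1/355.15 - 1/298.15 = -0.0005383
B * (1/T - 1/T25) = 4482 * -0.0005383 = -2.4127
Rt = 1000 * exp(-2.4127) = 89.6 ohm

89.6 ohm


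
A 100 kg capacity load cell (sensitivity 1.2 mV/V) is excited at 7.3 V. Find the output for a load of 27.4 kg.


Vout = rated_output * Vex * (load / capacity).
Vout = 1.2 * 7.3 * (27.4 / 100)
Vout = 1.2 * 7.3 * 0.274
Vout = 2.4 mV

2.4 mV


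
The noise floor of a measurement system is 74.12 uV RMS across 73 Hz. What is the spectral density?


Noise spectral density = Vrms / sqrt(BW).
NSD = 74.12 / sqrt(73)
NSD = 74.12 / 8.544
NSD = 8.6751 uV/sqrt(Hz)

8.6751 uV/sqrt(Hz)


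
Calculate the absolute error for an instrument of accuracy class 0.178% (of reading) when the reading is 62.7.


Absolute error = (accuracy% / 100) * reading.
Error = (0.178 / 100) * 62.7
Error = 0.00178 * 62.7
Error = 0.1116

0.1116


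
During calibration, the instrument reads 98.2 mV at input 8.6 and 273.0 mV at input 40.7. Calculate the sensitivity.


Sensitivity = (y2 - y1) / (x2 - x1).
S = (273.0 - 98.2) / (40.7 - 8.6)
S = 174.8 / 32.1
S = 5.4455 mV/unit

5.4455 mV/unit


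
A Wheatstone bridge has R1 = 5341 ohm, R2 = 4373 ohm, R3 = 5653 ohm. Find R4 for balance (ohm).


At balance: R1*R4 = R2*R3, so R4 = R2*R3/R1.
R4 = 4373 * 5653 / 5341
R4 = 24720569 / 5341
R4 = 4628.45 ohm

4628.45 ohm


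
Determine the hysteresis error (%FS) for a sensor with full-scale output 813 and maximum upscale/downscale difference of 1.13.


Hysteresis = (max difference / full scale) * 100%.
H = (1.13 / 813) * 100
H = 0.139 %FS

0.139 %FS


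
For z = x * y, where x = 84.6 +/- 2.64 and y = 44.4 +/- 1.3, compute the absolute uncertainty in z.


For a product z = x*y, the relative uncertainty is:
uz/z = sqrt((ux/x)^2 + (uy/y)^2)
Relative uncertainties: ux/x = 2.64/84.6 = 0.031206
uy/y = 1.3/44.4 = 0.029279
z = 84.6 * 44.4 = 3756.2
uz = 3756.2 * sqrt(0.031206^2 + 0.029279^2) = 160.733

160.733


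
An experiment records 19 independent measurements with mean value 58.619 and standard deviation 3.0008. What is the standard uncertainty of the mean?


The standard uncertainty for Type A evaluation is u = s / sqrt(n).
u = 3.0008 / sqrt(19)
u = 3.0008 / 4.3589
u = 0.6884

0.6884


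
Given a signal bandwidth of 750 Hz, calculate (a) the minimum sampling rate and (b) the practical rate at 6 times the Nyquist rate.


By Nyquist theorem, fs_min = 2 * fmax.
fs_min = 2 * 750 = 1500 Hz
Practical rate = 6 * fs_min = 6 * 1500 = 9000 Hz

fs_min = 1500 Hz, fs_practical = 9000 Hz


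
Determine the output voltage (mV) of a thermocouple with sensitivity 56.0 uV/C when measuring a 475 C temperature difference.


The thermocouple output V = sensitivity * dT.
V = 56.0 uV/C * 475 C
V = 26600.0 uV
V = 26.6 mV

26.6 mV


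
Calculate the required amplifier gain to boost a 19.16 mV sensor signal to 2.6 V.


Gain = Vout / Vin (converting to same units).
G = 2.6 V / 19.16 mV
G = 2600.0 mV / 19.16 mV
G = 135.7

135.7


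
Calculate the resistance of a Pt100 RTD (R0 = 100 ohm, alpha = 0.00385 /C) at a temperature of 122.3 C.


The RTD equation: Rt = R0 * (1 + alpha * T).
Rt = 100 * (1 + 0.00385 * 122.3)
Rt = 100 * (1 + 0.470855)
Rt = 100 * 1.470855
Rt = 147.085 ohm

147.085 ohm


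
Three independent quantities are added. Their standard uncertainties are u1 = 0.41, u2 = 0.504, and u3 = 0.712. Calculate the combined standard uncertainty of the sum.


For a sum of independent quantities, uc = sqrt(u1^2 + u2^2 + u3^2).
uc = sqrt(0.41^2 + 0.504^2 + 0.712^2)
uc = sqrt(0.1681 + 0.254016 + 0.506944)
uc = 0.9639

0.9639


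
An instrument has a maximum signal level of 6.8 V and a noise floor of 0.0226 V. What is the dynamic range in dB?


Dynamic range = 20 * log10(Vmax / Vnoise).
DR = 20 * log10(6.8 / 0.0226)
DR = 20 * log10(300.88)
DR = 49.57 dB

49.57 dB


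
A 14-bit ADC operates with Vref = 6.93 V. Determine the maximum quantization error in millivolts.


The maximum quantization error is +/- LSB/2.
LSB = Vref / 2^n = 6.93 / 16384 = 0.00042297 V
Max error = LSB / 2 = 0.00042297 / 2 = 0.00021149 V
Max error = 0.2115 mV

0.2115 mV


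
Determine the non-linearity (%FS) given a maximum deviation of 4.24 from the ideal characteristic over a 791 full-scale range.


Linearity error = (max deviation / full scale) * 100%.
Linearity = (4.24 / 791) * 100
Linearity = 0.536 %FS

0.536 %FS


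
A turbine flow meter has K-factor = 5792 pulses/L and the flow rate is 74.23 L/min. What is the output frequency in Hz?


Frequency = K * Q / 60 (converting L/min to L/s).
f = 5792 * 74.23 / 60
f = 429940.16 / 60
f = 7165.67 Hz

7165.67 Hz


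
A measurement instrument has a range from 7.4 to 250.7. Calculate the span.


Span = upper range - lower range.
Span = 250.7 - (7.4)
Span = 243.3

243.3


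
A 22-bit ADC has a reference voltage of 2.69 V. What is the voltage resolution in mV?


The resolution (LSB) of an ADC is Vref / 2^n.
LSB = 2.69 / 2^22
LSB = 2.69 / 4194304
LSB = 6.4e-07 V = 0.00064135 mV

0.00064135 mV


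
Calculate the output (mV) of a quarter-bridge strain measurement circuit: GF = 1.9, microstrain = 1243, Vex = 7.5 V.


Quarter bridge output: Vout = (GF * epsilon * Vex) / 4.
Vout = (1.9 * 1243e-6 * 7.5) / 4
Vout = 0.01771275 / 4 V
Vout = 0.00442819 V = 4.4282 mV

4.4282 mV


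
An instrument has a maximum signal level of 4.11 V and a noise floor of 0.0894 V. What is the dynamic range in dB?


Dynamic range = 20 * log10(Vmax / Vnoise).
DR = 20 * log10(4.11 / 0.0894)
DR = 20 * log10(45.97)
DR = 33.25 dB

33.25 dB


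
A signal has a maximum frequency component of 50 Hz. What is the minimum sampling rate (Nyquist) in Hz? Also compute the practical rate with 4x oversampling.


By Nyquist theorem, fs_min = 2 * fmax.
fs_min = 2 * 50 = 100 Hz
Practical rate = 4 * fs_min = 4 * 100 = 400 Hz

fs_min = 100 Hz, fs_practical = 400 Hz


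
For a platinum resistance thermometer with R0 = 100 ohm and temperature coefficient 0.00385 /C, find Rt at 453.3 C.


The RTD equation: Rt = R0 * (1 + alpha * T).
Rt = 100 * (1 + 0.00385 * 453.3)
Rt = 100 * (1 + 1.745205)
Rt = 100 * 2.745205
Rt = 274.521 ohm

274.521 ohm


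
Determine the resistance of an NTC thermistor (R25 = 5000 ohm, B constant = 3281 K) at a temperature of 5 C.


NTC thermistor equation: Rt = R25 * exp(B * (1/T - 1/T25)).
T in Kelvin: 278.15 K, T25 = 298.15 K
1/T - 1/T25 = 1/278.15 - 1/298.15 = 0.00024117
B * (1/T - 1/T25) = 3281 * 0.00024117 = 0.7913
Rt = 5000 * exp(0.7913) = 11030.9 ohm

11030.9 ohm


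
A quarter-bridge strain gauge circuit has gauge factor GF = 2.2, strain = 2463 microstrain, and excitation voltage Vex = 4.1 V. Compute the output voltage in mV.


Quarter bridge output: Vout = (GF * epsilon * Vex) / 4.
Vout = (2.2 * 2463e-6 * 4.1) / 4
Vout = 0.02221626 / 4 V
Vout = 0.00555406 V = 5.5541 mV

5.5541 mV


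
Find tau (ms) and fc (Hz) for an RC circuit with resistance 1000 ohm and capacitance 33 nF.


Time constant: tau = R * C.
tau = 1000 * 3.30e-08 = 3.3e-05 s
tau = 0.033 ms
Cutoff frequency: fc = 1 / (2*pi*R*C).
fc = 1 / (2*pi*3.3e-05) = 4822.88 Hz

tau = 0.033 ms, fc = 4822.88 Hz


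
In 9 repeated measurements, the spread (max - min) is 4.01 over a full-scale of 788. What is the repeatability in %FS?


Repeatability = (spread / full scale) * 100%.
R = (4.01 / 788) * 100
R = 0.509 %FS

0.509 %FS


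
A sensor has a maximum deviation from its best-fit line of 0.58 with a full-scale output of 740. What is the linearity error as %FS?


Linearity error = (max deviation / full scale) * 100%.
Linearity = (0.58 / 740) * 100
Linearity = 0.078 %FS

0.078 %FS


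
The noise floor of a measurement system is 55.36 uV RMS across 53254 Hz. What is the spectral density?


Noise spectral density = Vrms / sqrt(BW).
NSD = 55.36 / sqrt(53254)
NSD = 55.36 / 230.7683
NSD = 0.2399 uV/sqrt(Hz)

0.2399 uV/sqrt(Hz)


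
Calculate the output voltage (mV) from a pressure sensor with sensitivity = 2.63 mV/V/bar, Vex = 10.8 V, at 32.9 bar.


Output = sensitivity * Vex * P.
Vout = 2.63 * 10.8 * 32.9
Vout = 28.404 * 32.9
Vout = 934.49 mV

934.49 mV


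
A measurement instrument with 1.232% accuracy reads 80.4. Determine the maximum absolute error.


Absolute error = (accuracy% / 100) * reading.
Error = (1.232 / 100) * 80.4
Error = 0.01232 * 80.4
Error = 0.9905

0.9905


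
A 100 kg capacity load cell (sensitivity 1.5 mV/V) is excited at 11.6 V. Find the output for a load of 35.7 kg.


Vout = rated_output * Vex * (load / capacity).
Vout = 1.5 * 11.6 * (35.7 / 100)
Vout = 1.5 * 11.6 * 0.357
Vout = 6.212 mV

6.212 mV


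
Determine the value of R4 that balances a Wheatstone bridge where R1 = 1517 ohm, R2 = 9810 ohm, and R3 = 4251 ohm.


At balance: R1*R4 = R2*R3, so R4 = R2*R3/R1.
R4 = 9810 * 4251 / 1517
R4 = 41702310 / 1517
R4 = 27489.99 ohm

27489.99 ohm


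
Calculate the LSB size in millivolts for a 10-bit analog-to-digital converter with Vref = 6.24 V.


The resolution (LSB) of an ADC is Vref / 2^n.
LSB = 6.24 / 2^10
LSB = 6.24 / 1024
LSB = 0.00609375 V = 6.09375 mV

6.09375 mV


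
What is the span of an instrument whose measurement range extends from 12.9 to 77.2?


Span = upper range - lower range.
Span = 77.2 - (12.9)
Span = 64.3

64.3


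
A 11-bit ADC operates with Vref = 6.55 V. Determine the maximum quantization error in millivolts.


The maximum quantization error is +/- LSB/2.
LSB = Vref / 2^n = 6.55 / 2048 = 0.00319824 V
Max error = LSB / 2 = 0.00319824 / 2 = 0.00159912 V
Max error = 1.5991 mV

1.5991 mV


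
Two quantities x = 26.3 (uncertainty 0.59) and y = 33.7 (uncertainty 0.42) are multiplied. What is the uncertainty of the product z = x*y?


For a product z = x*y, the relative uncertainty is:
uz/z = sqrt((ux/x)^2 + (uy/y)^2)
Relative uncertainties: ux/x = 0.59/26.3 = 0.022433
uy/y = 0.42/33.7 = 0.012463
z = 26.3 * 33.7 = 886.3
uz = 886.3 * sqrt(0.022433^2 + 0.012463^2) = 22.745

22.745


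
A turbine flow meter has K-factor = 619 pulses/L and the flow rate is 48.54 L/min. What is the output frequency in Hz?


Frequency = K * Q / 60 (converting L/min to L/s).
f = 619 * 48.54 / 60
f = 30046.26 / 60
f = 500.77 Hz

500.77 Hz


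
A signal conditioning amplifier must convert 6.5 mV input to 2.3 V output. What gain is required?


Gain = Vout / Vin (converting to same units).
G = 2.3 V / 6.5 mV
G = 2300.0 mV / 6.5 mV
G = 353.85

353.85


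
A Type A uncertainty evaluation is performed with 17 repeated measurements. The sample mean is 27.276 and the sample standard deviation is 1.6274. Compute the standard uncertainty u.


The standard uncertainty for Type A evaluation is u = s / sqrt(n).
u = 1.6274 / sqrt(17)
u = 1.6274 / 4.1231
u = 0.3947

0.3947


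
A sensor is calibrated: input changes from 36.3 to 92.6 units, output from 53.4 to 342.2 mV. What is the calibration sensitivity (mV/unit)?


Sensitivity = (y2 - y1) / (x2 - x1).
S = (342.2 - 53.4) / (92.6 - 36.3)
S = 288.8 / 56.3
S = 5.1297 mV/unit

5.1297 mV/unit


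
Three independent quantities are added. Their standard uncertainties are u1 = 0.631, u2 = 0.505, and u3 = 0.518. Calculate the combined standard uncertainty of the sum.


For a sum of independent quantities, uc = sqrt(u1^2 + u2^2 + u3^2).
uc = sqrt(0.631^2 + 0.505^2 + 0.518^2)
uc = sqrt(0.398161 + 0.255025 + 0.268324)
uc = 0.96

0.96


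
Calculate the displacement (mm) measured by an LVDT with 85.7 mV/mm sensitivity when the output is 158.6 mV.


Displacement = Vout / sensitivity.
d = 158.6 / 85.7
d = 1.851 mm

1.851 mm


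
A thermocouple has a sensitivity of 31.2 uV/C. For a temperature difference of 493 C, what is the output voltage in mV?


The thermocouple output V = sensitivity * dT.
V = 31.2 uV/C * 493 C
V = 15381.6 uV
V = 15.382 mV

15.382 mV


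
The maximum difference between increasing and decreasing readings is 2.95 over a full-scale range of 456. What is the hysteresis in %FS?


Hysteresis = (max difference / full scale) * 100%.
H = (2.95 / 456) * 100
H = 0.647 %FS

0.647 %FS


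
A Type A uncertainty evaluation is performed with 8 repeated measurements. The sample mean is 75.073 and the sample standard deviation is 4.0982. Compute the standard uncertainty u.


The standard uncertainty for Type A evaluation is u = s / sqrt(n).
u = 4.0982 / sqrt(8)
u = 4.0982 / 2.8284
u = 1.4489

1.4489


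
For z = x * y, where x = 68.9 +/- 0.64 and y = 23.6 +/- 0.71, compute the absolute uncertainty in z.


For a product z = x*y, the relative uncertainty is:
uz/z = sqrt((ux/x)^2 + (uy/y)^2)
Relative uncertainties: ux/x = 0.64/68.9 = 0.009289
uy/y = 0.71/23.6 = 0.030085
z = 68.9 * 23.6 = 1626.0
uz = 1626.0 * sqrt(0.009289^2 + 0.030085^2) = 51.198

51.198


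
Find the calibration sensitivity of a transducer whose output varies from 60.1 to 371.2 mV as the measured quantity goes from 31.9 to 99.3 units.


Sensitivity = (y2 - y1) / (x2 - x1).
S = (371.2 - 60.1) / (99.3 - 31.9)
S = 311.1 / 67.4
S = 4.6157 mV/unit

4.6157 mV/unit


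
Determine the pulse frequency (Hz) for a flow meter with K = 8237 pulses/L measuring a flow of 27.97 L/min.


Frequency = K * Q / 60 (converting L/min to L/s).
f = 8237 * 27.97 / 60
f = 230388.89 / 60
f = 3839.81 Hz

3839.81 Hz


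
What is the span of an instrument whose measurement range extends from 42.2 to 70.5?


Span = upper range - lower range.
Span = 70.5 - (42.2)
Span = 28.3

28.3


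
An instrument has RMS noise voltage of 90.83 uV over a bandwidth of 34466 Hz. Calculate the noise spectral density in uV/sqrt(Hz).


Noise spectral density = Vrms / sqrt(BW).
NSD = 90.83 / sqrt(34466)
NSD = 90.83 / 185.6502
NSD = 0.4893 uV/sqrt(Hz)

0.4893 uV/sqrt(Hz)


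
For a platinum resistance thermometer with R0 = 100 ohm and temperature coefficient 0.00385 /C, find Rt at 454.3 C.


The RTD equation: Rt = R0 * (1 + alpha * T).
Rt = 100 * (1 + 0.00385 * 454.3)
Rt = 100 * (1 + 1.749055)
Rt = 100 * 2.749055
Rt = 274.906 ohm

274.906 ohm


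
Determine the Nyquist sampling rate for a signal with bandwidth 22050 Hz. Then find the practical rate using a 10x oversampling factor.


By Nyquist theorem, fs_min = 2 * fmax.
fs_min = 2 * 22050 = 44100 Hz
Practical rate = 10 * fs_min = 10 * 44100 = 441000 Hz

fs_min = 44100 Hz, fs_practical = 441000 Hz


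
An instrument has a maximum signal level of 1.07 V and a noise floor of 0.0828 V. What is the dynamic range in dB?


Dynamic range = 20 * log10(Vmax / Vnoise).
DR = 20 * log10(1.07 / 0.0828)
DR = 20 * log10(12.92)
DR = 22.23 dB

22.23 dB


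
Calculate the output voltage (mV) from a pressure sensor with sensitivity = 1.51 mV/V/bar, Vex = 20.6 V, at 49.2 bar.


Output = sensitivity * Vex * P.
Vout = 1.51 * 20.6 * 49.2
Vout = 31.106 * 49.2
Vout = 1530.42 mV

1530.42 mV


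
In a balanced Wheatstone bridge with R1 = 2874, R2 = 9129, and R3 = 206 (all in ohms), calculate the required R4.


At balance: R1*R4 = R2*R3, so R4 = R2*R3/R1.
R4 = 9129 * 206 / 2874
R4 = 1880574 / 2874
R4 = 654.34 ohm

654.34 ohm


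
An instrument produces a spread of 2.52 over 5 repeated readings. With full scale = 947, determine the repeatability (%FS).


Repeatability = (spread / full scale) * 100%.
R = (2.52 / 947) * 100
R = 0.266 %FS

0.266 %FS


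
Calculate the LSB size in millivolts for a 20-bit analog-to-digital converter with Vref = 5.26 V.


The resolution (LSB) of an ADC is Vref / 2^n.
LSB = 5.26 / 2^20
LSB = 5.26 / 1048576
LSB = 5.02e-06 V = 0.00501633 mV

0.00501633 mV


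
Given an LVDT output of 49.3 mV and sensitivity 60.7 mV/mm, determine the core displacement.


Displacement = Vout / sensitivity.
d = 49.3 / 60.7
d = 0.812 mm

0.812 mm


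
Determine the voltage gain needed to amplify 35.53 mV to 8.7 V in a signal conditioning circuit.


Gain = Vout / Vin (converting to same units).
G = 8.7 V / 35.53 mV
G = 8700.0 mV / 35.53 mV
G = 244.86

244.86


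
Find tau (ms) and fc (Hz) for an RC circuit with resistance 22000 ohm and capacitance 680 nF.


Time constant: tau = R * C.
tau = 22000 * 6.80e-07 = 0.01496 s
tau = 14.96 ms
Cutoff frequency: fc = 1 / (2*pi*R*C).
fc = 1 / (2*pi*0.01496) = 10.64 Hz

tau = 14.96 ms, fc = 10.64 Hz


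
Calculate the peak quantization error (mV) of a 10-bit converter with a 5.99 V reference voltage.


The maximum quantization error is +/- LSB/2.
LSB = Vref / 2^n = 5.99 / 1024 = 0.00584961 V
Max error = LSB / 2 = 0.00584961 / 2 = 0.0029248 V
Max error = 2.9248 mV

2.9248 mV


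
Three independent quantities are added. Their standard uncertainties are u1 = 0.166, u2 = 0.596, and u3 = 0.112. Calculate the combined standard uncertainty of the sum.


For a sum of independent quantities, uc = sqrt(u1^2 + u2^2 + u3^2).
uc = sqrt(0.166^2 + 0.596^2 + 0.112^2)
uc = sqrt(0.027556 + 0.355216 + 0.012544)
uc = 0.6287

0.6287


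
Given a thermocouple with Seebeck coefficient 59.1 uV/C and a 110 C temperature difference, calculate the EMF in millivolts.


The thermocouple output V = sensitivity * dT.
V = 59.1 uV/C * 110 C
V = 6501.0 uV
V = 6.501 mV

6.501 mV


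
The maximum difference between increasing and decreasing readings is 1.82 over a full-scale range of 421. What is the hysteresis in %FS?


Hysteresis = (max difference / full scale) * 100%.
H = (1.82 / 421) * 100
H = 0.432 %FS

0.432 %FS


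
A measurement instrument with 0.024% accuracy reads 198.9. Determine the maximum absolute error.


Absolute error = (accuracy% / 100) * reading.
Error = (0.024 / 100) * 198.9
Error = 0.00024 * 198.9
Error = 0.0477

0.0477


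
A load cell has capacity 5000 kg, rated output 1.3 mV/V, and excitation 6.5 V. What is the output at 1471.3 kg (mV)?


Vout = rated_output * Vex * (load / capacity).
Vout = 1.3 * 6.5 * (1471.3 / 5000)
Vout = 1.3 * 6.5 * 0.29426
Vout = 2.486 mV

2.486 mV


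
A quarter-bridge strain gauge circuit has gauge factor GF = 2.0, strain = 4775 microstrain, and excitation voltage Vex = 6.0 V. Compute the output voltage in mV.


Quarter bridge output: Vout = (GF * epsilon * Vex) / 4.
Vout = (2.0 * 4775e-6 * 6.0) / 4
Vout = 0.0573 / 4 V
Vout = 0.014325 V = 14.325 mV

14.325 mV


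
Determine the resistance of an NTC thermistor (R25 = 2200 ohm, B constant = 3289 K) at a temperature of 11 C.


NTC thermistor equation: Rt = R25 * exp(B * (1/T - 1/T25)).
T in Kelvin: 284.15 K, T25 = 298.15 K
1/T - 1/T25 = 1/284.15 - 1/298.15 = 0.00016525
B * (1/T - 1/T25) = 3289 * 0.00016525 = 0.5435
Rt = 2200 * exp(0.5435) = 3788.5 ohm

3788.5 ohm


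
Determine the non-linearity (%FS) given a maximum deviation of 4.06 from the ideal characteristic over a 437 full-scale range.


Linearity error = (max deviation / full scale) * 100%.
Linearity = (4.06 / 437) * 100
Linearity = 0.929 %FS

0.929 %FS


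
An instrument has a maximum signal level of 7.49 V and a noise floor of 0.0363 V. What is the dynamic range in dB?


Dynamic range = 20 * log10(Vmax / Vnoise).
DR = 20 * log10(7.49 / 0.0363)
DR = 20 * log10(206.34)
DR = 46.29 dB

46.29 dB


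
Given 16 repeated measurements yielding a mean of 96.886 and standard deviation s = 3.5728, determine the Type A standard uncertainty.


The standard uncertainty for Type A evaluation is u = s / sqrt(n).
u = 3.5728 / sqrt(16)
u = 3.5728 / 4.0
u = 0.8932

0.8932


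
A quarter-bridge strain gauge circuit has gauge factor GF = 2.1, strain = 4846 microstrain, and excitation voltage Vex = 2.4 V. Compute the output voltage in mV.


Quarter bridge output: Vout = (GF * epsilon * Vex) / 4.
Vout = (2.1 * 4846e-6 * 2.4) / 4
Vout = 0.02442384 / 4 V
Vout = 0.00610596 V = 6.106 mV

6.106 mV


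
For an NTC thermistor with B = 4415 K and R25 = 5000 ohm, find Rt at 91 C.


NTC thermistor equation: Rt = R25 * exp(B * (1/T - 1/T25)).
T in Kelvin: 364.15 K, T25 = 298.15 K
1/T - 1/T25 = 1/364.15 - 1/298.15 = -0.0006079
B * (1/T - 1/T25) = 4415 * -0.0006079 = -2.6839
Rt = 5000 * exp(-2.6839) = 341.5 ohm

341.5 ohm


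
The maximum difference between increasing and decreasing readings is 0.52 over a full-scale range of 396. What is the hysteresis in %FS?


Hysteresis = (max difference / full scale) * 100%.
H = (0.52 / 396) * 100
H = 0.131 %FS

0.131 %FS


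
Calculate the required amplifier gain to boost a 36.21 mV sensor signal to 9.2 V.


Gain = Vout / Vin (converting to same units).
G = 9.2 V / 36.21 mV
G = 9200.0 mV / 36.21 mV
G = 254.07

254.07


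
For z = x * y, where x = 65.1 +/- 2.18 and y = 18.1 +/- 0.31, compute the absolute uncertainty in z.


For a product z = x*y, the relative uncertainty is:
uz/z = sqrt((ux/x)^2 + (uy/y)^2)
Relative uncertainties: ux/x = 2.18/65.1 = 0.033487
uy/y = 0.31/18.1 = 0.017127
z = 65.1 * 18.1 = 1178.3
uz = 1178.3 * sqrt(0.033487^2 + 0.017127^2) = 44.319

44.319


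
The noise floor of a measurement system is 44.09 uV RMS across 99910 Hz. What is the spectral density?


Noise spectral density = Vrms / sqrt(BW).
NSD = 44.09 / sqrt(99910)
NSD = 44.09 / 316.0854
NSD = 0.1395 uV/sqrt(Hz)

0.1395 uV/sqrt(Hz)


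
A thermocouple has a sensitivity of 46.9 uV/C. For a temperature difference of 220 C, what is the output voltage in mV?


The thermocouple output V = sensitivity * dT.
V = 46.9 uV/C * 220 C
V = 10318.0 uV
V = 10.318 mV

10.318 mV


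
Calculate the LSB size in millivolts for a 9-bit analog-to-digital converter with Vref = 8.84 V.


The resolution (LSB) of an ADC is Vref / 2^n.
LSB = 8.84 / 2^9
LSB = 8.84 / 512
LSB = 0.01726562 V = 17.265625 mV

17.265625 mV


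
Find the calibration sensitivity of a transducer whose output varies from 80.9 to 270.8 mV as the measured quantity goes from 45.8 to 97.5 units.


Sensitivity = (y2 - y1) / (x2 - x1).
S = (270.8 - 80.9) / (97.5 - 45.8)
S = 189.9 / 51.7
S = 3.6731 mV/unit

3.6731 mV/unit


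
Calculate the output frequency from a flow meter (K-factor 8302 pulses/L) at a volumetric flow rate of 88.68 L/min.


Frequency = K * Q / 60 (converting L/min to L/s).
f = 8302 * 88.68 / 60
f = 736221.36 / 60
f = 12270.36 Hz

12270.36 Hz


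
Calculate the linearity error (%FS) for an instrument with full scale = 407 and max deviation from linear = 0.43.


Linearity error = (max deviation / full scale) * 100%.
Linearity = (0.43 / 407) * 100
Linearity = 0.106 %FS

0.106 %FS


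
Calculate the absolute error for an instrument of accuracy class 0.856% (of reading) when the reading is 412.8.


Absolute error = (accuracy% / 100) * reading.
Error = (0.856 / 100) * 412.8
Error = 0.00856 * 412.8
Error = 3.5336

3.5336


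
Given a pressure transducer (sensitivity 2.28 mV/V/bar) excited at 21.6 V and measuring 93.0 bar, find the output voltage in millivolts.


Output = sensitivity * Vex * P.
Vout = 2.28 * 21.6 * 93.0
Vout = 49.248 * 93.0
Vout = 4580.06 mV

4580.06 mV


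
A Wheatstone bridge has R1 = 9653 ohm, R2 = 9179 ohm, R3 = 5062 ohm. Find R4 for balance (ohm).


At balance: R1*R4 = R2*R3, so R4 = R2*R3/R1.
R4 = 9179 * 5062 / 9653
R4 = 46464098 / 9653
R4 = 4813.44 ohm

4813.44 ohm


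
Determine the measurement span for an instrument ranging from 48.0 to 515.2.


Span = upper range - lower range.
Span = 515.2 - (48.0)
Span = 467.2

467.2


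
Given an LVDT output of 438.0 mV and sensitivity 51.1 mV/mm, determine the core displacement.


Displacement = Vout / sensitivity.
d = 438.0 / 51.1
d = 8.571 mm

8.571 mm


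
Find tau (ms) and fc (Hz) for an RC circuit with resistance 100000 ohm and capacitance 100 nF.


Time constant: tau = R * C.
tau = 100000 * 1.00e-07 = 0.01 s
tau = 10.0 ms
Cutoff frequency: fc = 1 / (2*pi*R*C).
fc = 1 / (2*pi*0.01) = 15.92 Hz

tau = 10.0 ms, fc = 15.92 Hz


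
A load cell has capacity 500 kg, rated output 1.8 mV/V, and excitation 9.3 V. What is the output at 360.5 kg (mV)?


Vout = rated_output * Vex * (load / capacity).
Vout = 1.8 * 9.3 * (360.5 / 500)
Vout = 1.8 * 9.3 * 0.721
Vout = 12.07 mV

12.07 mV


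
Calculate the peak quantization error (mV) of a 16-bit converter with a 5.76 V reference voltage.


The maximum quantization error is +/- LSB/2.
LSB = Vref / 2^n = 5.76 / 65536 = 8.789e-05 V
Max error = LSB / 2 = 8.789e-05 / 2 = 4.395e-05 V
Max error = 0.0439 mV

0.0439 mV


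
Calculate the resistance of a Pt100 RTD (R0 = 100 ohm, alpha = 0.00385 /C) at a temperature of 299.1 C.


The RTD equation: Rt = R0 * (1 + alpha * T).
Rt = 100 * (1 + 0.00385 * 299.1)
Rt = 100 * (1 + 1.151535)
Rt = 100 * 2.151535
Rt = 215.154 ohm

215.154 ohm


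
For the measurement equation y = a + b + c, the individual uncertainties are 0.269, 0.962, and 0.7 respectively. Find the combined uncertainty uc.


For a sum of independent quantities, uc = sqrt(u1^2 + u2^2 + u3^2).
uc = sqrt(0.269^2 + 0.962^2 + 0.7^2)
uc = sqrt(0.072361 + 0.925444 + 0.49)
uc = 1.2198

1.2198


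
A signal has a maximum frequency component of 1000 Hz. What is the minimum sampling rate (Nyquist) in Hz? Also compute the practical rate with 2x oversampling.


By Nyquist theorem, fs_min = 2 * fmax.
fs_min = 2 * 1000 = 2000 Hz
Practical rate = 2 * fs_min = 2 * 2000 = 4000 Hz

fs_min = 2000 Hz, fs_practical = 4000 Hz


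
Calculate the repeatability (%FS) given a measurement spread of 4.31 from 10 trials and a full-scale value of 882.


Repeatability = (spread / full scale) * 100%.
R = (4.31 / 882) * 100
R = 0.489 %FS

0.489 %FS


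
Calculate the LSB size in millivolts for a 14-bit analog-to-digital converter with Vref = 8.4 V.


The resolution (LSB) of an ADC is Vref / 2^n.
LSB = 8.4 / 2^14
LSB = 8.4 / 16384
LSB = 0.0005127 V = 0.51269531 mV

0.51269531 mV


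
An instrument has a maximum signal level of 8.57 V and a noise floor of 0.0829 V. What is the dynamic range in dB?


Dynamic range = 20 * log10(Vmax / Vnoise).
DR = 20 * log10(8.57 / 0.0829)
DR = 20 * log10(103.38)
DR = 40.29 dB

40.29 dB


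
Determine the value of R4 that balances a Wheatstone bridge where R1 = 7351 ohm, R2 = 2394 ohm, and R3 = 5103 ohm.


At balance: R1*R4 = R2*R3, so R4 = R2*R3/R1.
R4 = 2394 * 5103 / 7351
R4 = 12216582 / 7351
R4 = 1661.89 ohm

1661.89 ohm


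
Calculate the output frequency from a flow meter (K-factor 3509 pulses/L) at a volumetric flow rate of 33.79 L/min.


Frequency = K * Q / 60 (converting L/min to L/s).
f = 3509 * 33.79 / 60
f = 118569.11 / 60
f = 1976.15 Hz

1976.15 Hz


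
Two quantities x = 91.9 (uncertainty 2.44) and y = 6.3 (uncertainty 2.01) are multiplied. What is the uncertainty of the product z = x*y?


For a product z = x*y, the relative uncertainty is:
uz/z = sqrt((ux/x)^2 + (uy/y)^2)
Relative uncertainties: ux/x = 2.44/91.9 = 0.026551
uy/y = 2.01/6.3 = 0.319048
z = 91.9 * 6.3 = 579.0
uz = 579.0 * sqrt(0.026551^2 + 0.319048^2) = 185.358

185.358


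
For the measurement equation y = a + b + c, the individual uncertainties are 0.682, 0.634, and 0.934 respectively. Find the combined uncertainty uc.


For a sum of independent quantities, uc = sqrt(u1^2 + u2^2 + u3^2).
uc = sqrt(0.682^2 + 0.634^2 + 0.934^2)
uc = sqrt(0.465124 + 0.401956 + 0.872356)
uc = 1.3189

1.3189


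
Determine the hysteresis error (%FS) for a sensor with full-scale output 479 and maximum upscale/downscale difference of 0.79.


Hysteresis = (max difference / full scale) * 100%.
H = (0.79 / 479) * 100
H = 0.165 %FS

0.165 %FS


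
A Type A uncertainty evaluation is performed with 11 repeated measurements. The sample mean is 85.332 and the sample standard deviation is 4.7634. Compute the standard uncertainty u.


The standard uncertainty for Type A evaluation is u = s / sqrt(n).
u = 4.7634 / sqrt(11)
u = 4.7634 / 3.3166
u = 1.4362

1.4362


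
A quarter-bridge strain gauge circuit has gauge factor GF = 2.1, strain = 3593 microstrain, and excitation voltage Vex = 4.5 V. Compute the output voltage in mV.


Quarter bridge output: Vout = (GF * epsilon * Vex) / 4.
Vout = (2.1 * 3593e-6 * 4.5) / 4
Vout = 0.03395385 / 4 V
Vout = 0.00848846 V = 8.4885 mV

8.4885 mV


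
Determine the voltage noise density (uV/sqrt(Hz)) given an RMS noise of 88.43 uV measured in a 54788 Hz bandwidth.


Noise spectral density = Vrms / sqrt(BW).
NSD = 88.43 / sqrt(54788)
NSD = 88.43 / 234.0684
NSD = 0.3778 uV/sqrt(Hz)

0.3778 uV/sqrt(Hz)


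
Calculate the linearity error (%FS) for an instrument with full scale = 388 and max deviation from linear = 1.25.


Linearity error = (max deviation / full scale) * 100%.
Linearity = (1.25 / 388) * 100
Linearity = 0.322 %FS

0.322 %FS


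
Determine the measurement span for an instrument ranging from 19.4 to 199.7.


Span = upper range - lower range.
Span = 199.7 - (19.4)
Span = 180.3

180.3


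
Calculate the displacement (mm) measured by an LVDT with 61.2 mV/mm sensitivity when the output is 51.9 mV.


Displacement = Vout / sensitivity.
d = 51.9 / 61.2
d = 0.848 mm

0.848 mm


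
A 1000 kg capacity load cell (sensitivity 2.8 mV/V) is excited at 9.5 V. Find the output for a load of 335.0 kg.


Vout = rated_output * Vex * (load / capacity).
Vout = 2.8 * 9.5 * (335.0 / 1000)
Vout = 2.8 * 9.5 * 0.335
Vout = 8.911 mV

8.911 mV


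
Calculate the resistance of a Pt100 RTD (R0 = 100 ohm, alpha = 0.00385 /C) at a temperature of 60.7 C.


The RTD equation: Rt = R0 * (1 + alpha * T).
Rt = 100 * (1 + 0.00385 * 60.7)
Rt = 100 * (1 + 0.233695)
Rt = 100 * 1.233695
Rt = 123.37 ohm

123.37 ohm


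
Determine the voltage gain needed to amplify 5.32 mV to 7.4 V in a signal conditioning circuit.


Gain = Vout / Vin (converting to same units).
G = 7.4 V / 5.32 mV
G = 7400.0 mV / 5.32 mV
G = 1390.98

1390.98


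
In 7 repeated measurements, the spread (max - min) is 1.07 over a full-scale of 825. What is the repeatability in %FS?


Repeatability = (spread / full scale) * 100%.
R = (1.07 / 825) * 100
R = 0.13 %FS

0.13 %FS


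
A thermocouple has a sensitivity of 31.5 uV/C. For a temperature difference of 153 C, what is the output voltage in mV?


The thermocouple output V = sensitivity * dT.
V = 31.5 uV/C * 153 C
V = 4819.5 uV
V = 4.819 mV

4.819 mV


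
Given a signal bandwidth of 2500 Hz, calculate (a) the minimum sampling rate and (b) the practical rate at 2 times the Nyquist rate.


By Nyquist theorem, fs_min = 2 * fmax.
fs_min = 2 * 2500 = 5000 Hz
Practical rate = 2 * fs_min = 2 * 5000 = 10000 Hz

fs_min = 5000 Hz, fs_practical = 10000 Hz


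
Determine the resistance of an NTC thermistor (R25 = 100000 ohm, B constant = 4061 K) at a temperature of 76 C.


NTC thermistor equation: Rt = R25 * exp(B * (1/T - 1/T25)).
T in Kelvin: 349.15 K, T25 = 298.15 K
1/T - 1/T25 = 1/349.15 - 1/298.15 = -0.00048992
B * (1/T - 1/T25) = 4061 * -0.00048992 = -1.9896
Rt = 100000 * exp(-1.9896) = 13675.6 ohm

13675.6 ohm


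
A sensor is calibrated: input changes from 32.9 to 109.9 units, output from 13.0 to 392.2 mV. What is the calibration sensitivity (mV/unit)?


Sensitivity = (y2 - y1) / (x2 - x1).
S = (392.2 - 13.0) / (109.9 - 32.9)
S = 379.2 / 77.0
S = 4.9247 mV/unit

4.9247 mV/unit


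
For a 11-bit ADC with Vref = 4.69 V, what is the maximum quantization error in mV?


The maximum quantization error is +/- LSB/2.
LSB = Vref / 2^n = 4.69 / 2048 = 0.00229004 V
Max error = LSB / 2 = 0.00229004 / 2 = 0.00114502 V
Max error = 1.145 mV

1.145 mV


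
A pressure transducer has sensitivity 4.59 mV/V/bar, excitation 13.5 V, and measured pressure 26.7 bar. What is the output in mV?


Output = sensitivity * Vex * P.
Vout = 4.59 * 13.5 * 26.7
Vout = 61.965 * 26.7
Vout = 1654.47 mV

1654.47 mV


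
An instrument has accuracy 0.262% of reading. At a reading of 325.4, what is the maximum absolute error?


Absolute error = (accuracy% / 100) * reading.
Error = (0.262 / 100) * 325.4
Error = 0.00262 * 325.4
Error = 0.8525

0.8525


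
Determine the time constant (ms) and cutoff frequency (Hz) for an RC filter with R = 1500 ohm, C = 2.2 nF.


Time constant: tau = R * C.
tau = 1500 * 2.20e-09 = 3.3e-06 s
tau = 0.0033 ms
Cutoff frequency: fc = 1 / (2*pi*R*C).
fc = 1 / (2*pi*3.3e-06) = 48228.77 Hz

tau = 0.0033 ms, fc = 48228.77 Hz


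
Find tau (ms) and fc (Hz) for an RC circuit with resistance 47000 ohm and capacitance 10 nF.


Time constant: tau = R * C.
tau = 47000 * 1.00e-08 = 0.00047 s
tau = 0.47 ms
Cutoff frequency: fc = 1 / (2*pi*R*C).
fc = 1 / (2*pi*0.00047) = 338.63 Hz

tau = 0.47 ms, fc = 338.63 Hz


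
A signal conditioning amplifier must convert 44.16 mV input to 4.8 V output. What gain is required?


Gain = Vout / Vin (converting to same units).
G = 4.8 V / 44.16 mV
G = 4800.0 mV / 44.16 mV
G = 108.7

108.7


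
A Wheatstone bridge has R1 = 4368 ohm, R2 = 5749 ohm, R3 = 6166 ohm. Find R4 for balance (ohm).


At balance: R1*R4 = R2*R3, so R4 = R2*R3/R1.
R4 = 5749 * 6166 / 4368
R4 = 35448334 / 4368
R4 = 8115.46 ohm

8115.46 ohm


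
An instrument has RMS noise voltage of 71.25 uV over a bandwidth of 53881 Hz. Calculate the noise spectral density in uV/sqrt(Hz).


Noise spectral density = Vrms / sqrt(BW).
NSD = 71.25 / sqrt(53881)
NSD = 71.25 / 232.1228
NSD = 0.3069 uV/sqrt(Hz)

0.3069 uV/sqrt(Hz)


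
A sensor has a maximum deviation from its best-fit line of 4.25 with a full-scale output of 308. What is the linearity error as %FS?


Linearity error = (max deviation / full scale) * 100%.
Linearity = (4.25 / 308) * 100
Linearity = 1.38 %FS

1.38 %FS


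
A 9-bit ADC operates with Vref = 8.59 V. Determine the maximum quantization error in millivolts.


The maximum quantization error is +/- LSB/2.
LSB = Vref / 2^n = 8.59 / 512 = 0.01677734 V
Max error = LSB / 2 = 0.01677734 / 2 = 0.00838867 V
Max error = 8.3887 mV

8.3887 mV


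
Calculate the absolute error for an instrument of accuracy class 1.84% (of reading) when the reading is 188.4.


Absolute error = (accuracy% / 100) * reading.
Error = (1.84 / 100) * 188.4
Error = 0.0184 * 188.4
Error = 3.4666

3.4666


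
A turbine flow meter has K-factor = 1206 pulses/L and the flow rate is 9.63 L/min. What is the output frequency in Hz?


Frequency = K * Q / 60 (converting L/min to L/s).
f = 1206 * 9.63 / 60
f = 11613.78 / 60
f = 193.56 Hz

193.56 Hz


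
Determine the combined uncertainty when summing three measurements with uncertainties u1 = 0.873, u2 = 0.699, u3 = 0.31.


For a sum of independent quantities, uc = sqrt(u1^2 + u2^2 + u3^2).
uc = sqrt(0.873^2 + 0.699^2 + 0.31^2)
uc = sqrt(0.762129 + 0.488601 + 0.0961)
uc = 1.1605

1.1605


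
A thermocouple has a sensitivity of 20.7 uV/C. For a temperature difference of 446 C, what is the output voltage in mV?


The thermocouple output V = sensitivity * dT.
V = 20.7 uV/C * 446 C
V = 9232.2 uV
V = 9.232 mV

9.232 mV


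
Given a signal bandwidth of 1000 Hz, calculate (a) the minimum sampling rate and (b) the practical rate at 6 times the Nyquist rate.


By Nyquist theorem, fs_min = 2 * fmax.
fs_min = 2 * 1000 = 2000 Hz
Practical rate = 6 * fs_min = 6 * 2000 = 12000 Hz

fs_min = 2000 Hz, fs_practical = 12000 Hz


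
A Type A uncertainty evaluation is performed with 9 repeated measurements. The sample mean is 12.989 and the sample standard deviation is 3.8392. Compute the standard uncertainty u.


The standard uncertainty for Type A evaluation is u = s / sqrt(n).
u = 3.8392 / sqrt(9)
u = 3.8392 / 3.0
u = 1.2797

1.2797


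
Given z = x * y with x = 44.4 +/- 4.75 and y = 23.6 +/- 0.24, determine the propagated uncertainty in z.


For a product z = x*y, the relative uncertainty is:
uz/z = sqrt((ux/x)^2 + (uy/y)^2)
Relative uncertainties: ux/x = 4.75/44.4 = 0.106982
uy/y = 0.24/23.6 = 0.010169
z = 44.4 * 23.6 = 1047.8
uz = 1047.8 * sqrt(0.106982^2 + 0.010169^2) = 112.605

112.605


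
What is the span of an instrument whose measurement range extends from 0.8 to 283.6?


Span = upper range - lower range.
Span = 283.6 - (0.8)
Span = 282.8

282.8


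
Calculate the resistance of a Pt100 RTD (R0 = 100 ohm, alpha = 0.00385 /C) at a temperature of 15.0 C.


The RTD equation: Rt = R0 * (1 + alpha * T).
Rt = 100 * (1 + 0.00385 * 15.0)
Rt = 100 * (1 + 0.05775)
Rt = 100 * 1.05775
Rt = 105.775 ohm

105.775 ohm


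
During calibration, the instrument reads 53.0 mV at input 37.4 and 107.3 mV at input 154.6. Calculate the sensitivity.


Sensitivity = (y2 - y1) / (x2 - x1).
S = (107.3 - 53.0) / (154.6 - 37.4)
S = 54.3 / 117.2
S = 0.4633 mV/unit

0.4633 mV/unit


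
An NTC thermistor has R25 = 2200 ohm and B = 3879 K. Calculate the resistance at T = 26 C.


NTC thermistor equation: Rt = R25 * exp(B * (1/T - 1/T25)).
T in Kelvin: 299.15 K, T25 = 298.15 K
1/T - 1/T25 = 1/299.15 - 1/298.15 = -1.121e-05
B * (1/T - 1/T25) = 3879 * -1.121e-05 = -0.0435
Rt = 2200 * exp(-0.0435) = 2106.4 ohm

2106.4 ohm


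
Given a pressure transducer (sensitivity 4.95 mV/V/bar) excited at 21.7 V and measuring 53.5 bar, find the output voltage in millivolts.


Output = sensitivity * Vex * P.
Vout = 4.95 * 21.7 * 53.5
Vout = 107.415 * 53.5
Vout = 5746.7 mV

5746.7 mV


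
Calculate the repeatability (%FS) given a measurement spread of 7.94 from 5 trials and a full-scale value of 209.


Repeatability = (spread / full scale) * 100%.
R = (7.94 / 209) * 100
R = 3.799 %FS

3.799 %FS


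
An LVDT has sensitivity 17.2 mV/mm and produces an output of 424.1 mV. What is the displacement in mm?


Displacement = Vout / sensitivity.
d = 424.1 / 17.2
d = 24.657 mm

24.657 mm


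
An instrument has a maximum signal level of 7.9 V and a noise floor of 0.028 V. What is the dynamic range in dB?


Dynamic range = 20 * log10(Vmax / Vnoise).
DR = 20 * log10(7.9 / 0.028)
DR = 20 * log10(282.14)
DR = 49.01 dB

49.01 dB


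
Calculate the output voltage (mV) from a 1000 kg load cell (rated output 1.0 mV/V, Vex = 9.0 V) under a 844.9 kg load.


Vout = rated_output * Vex * (load / capacity).
Vout = 1.0 * 9.0 * (844.9 / 1000)
Vout = 1.0 * 9.0 * 0.8449
Vout = 7.604 mV

7.604 mV


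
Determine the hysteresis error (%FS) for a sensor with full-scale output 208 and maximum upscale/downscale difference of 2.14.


Hysteresis = (max difference / full scale) * 100%.
H = (2.14 / 208) * 100
H = 1.029 %FS

1.029 %FS


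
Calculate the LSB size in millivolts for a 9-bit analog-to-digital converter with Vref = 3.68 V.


The resolution (LSB) of an ADC is Vref / 2^n.
LSB = 3.68 / 2^9
LSB = 3.68 / 512
LSB = 0.0071875 V = 7.1875 mV

7.1875 mV


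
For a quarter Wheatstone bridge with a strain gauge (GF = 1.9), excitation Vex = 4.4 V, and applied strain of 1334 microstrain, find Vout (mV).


Quarter bridge output: Vout = (GF * epsilon * Vex) / 4.
Vout = (1.9 * 1334e-6 * 4.4) / 4
Vout = 0.01115224 / 4 V
Vout = 0.00278806 V = 2.7881 mV

2.7881 mV


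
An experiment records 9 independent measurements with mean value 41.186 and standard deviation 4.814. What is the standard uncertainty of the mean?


The standard uncertainty for Type A evaluation is u = s / sqrt(n).
u = 4.814 / sqrt(9)
u = 4.814 / 3.0
u = 1.6047

1.6047


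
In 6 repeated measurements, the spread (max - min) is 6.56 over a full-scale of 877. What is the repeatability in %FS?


Repeatability = (spread / full scale) * 100%.
R = (6.56 / 877) * 100
R = 0.748 %FS

0.748 %FS


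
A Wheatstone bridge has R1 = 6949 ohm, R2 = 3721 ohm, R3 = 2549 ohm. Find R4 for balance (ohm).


At balance: R1*R4 = R2*R3, so R4 = R2*R3/R1.
R4 = 3721 * 2549 / 6949
R4 = 9484829 / 6949
R4 = 1364.92 ohm

1364.92 ohm
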